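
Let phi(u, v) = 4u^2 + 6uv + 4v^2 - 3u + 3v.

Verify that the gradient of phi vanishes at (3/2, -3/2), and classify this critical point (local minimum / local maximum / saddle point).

local minimum

∇phi = (8u + 6v - 3, 6u + 8v + 3); substituting (3/2, -3/2) gives ∇phi = (0, 0), so (3/2, -3/2) is indeed a critical point.
The Hessian of phi is constant: H = [[8, 6], [6, 8]].
det(H) = 8·8 − 6² = 28.
det(H) > 0 and tr(H) = 16 > 0, so H is positive definite and the point is a local minimum.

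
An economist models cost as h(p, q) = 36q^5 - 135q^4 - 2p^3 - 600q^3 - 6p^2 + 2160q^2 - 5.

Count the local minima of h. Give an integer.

h separates as a function of p plus a function of q, so ∇h=0 decouples.
∂h/∂p = -6p(p + 2) = 0 at p ∈ {-2, 0}; ∂h/∂q = 180q(q - 4)(q - 2)(q + 3) = 0 at q ∈ {-3, 0, 2, 4}.
The Hessian is diagonal: diag(h_pp, h_qq). Second derivatives: h_pp(-2)=12, h_pp(0)=-12; h_qq(-3)=-18900, h_qq(0)=4320, h_qq(2)=-3600, h_qq(4)=10080.
Local minima occur where both diagonal entries positive: (-2, 0), (-2, 4). Count: 2.

2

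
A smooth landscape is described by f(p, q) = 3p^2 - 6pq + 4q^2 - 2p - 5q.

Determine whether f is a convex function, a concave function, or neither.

convex

f is quadratic, so its Hessian is the constant matrix H = [[6, -6], [-6, 8]].
det(H) = 12, tr(H) = 14.
det(H) > 0 and tr(H) > 0, so H is positive definite everywhere: convex.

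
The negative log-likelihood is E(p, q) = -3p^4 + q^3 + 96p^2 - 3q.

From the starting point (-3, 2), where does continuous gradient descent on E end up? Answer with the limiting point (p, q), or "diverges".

E is separable, so gradient descent decouples: p follows -∂E/∂p, q follows -∂E/∂q.
∂E/∂p = -12p(p - 4)(p + 4); at p=-3 this is -252, so p increases.
∂E/∂q = 3(q - 1)(q + 1); at q=2 this is 9, so q decreases.
p converges to its nearest critical value 0 (a local min of the p-part); q converges to 1. The iterate converges to (0, 1).

(0, 1)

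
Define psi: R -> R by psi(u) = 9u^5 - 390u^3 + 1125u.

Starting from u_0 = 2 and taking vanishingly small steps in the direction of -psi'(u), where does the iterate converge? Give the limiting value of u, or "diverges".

5

psi'(u) = 45(u - 5)(u - 1)(u + 1)(u + 5), so psi'(2) = -2835.
Gradient descent moves in the -psi' direction, i.e. u is increasing.
The nearest critical point in that direction is u = 5, where psi'' = 10800 > 0 (a local minimum). The iterate converges there.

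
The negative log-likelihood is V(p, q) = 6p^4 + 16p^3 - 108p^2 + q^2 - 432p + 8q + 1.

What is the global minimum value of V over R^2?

-1365

V(p,q) separates as A(p) + B(q) + 1, so its minimum is min A + min B + 1.
A'(p) = 24(p - 3)(p + 2)(p + 3) vanishes at p ∈ {-3, -2, 3}; B'(q) = 2q + 8 vanishes at q ∈ {-4}.
Local minima of A (where A''>0): A(-3)=378, A(3)=-1350. Local minima of B: B(-4)=-16.
So the global minimum of V is A(3) + B(-4) + 1 = -1350 − 16 + 1 = -1365, attained at (3, -4).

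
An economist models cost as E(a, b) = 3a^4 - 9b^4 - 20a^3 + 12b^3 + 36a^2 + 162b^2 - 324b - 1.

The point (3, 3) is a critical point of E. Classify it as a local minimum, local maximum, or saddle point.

saddle point

The mixed partial ∂²E/∂a∂b is 0, so the Hessian at any point is diag(E_aa, E_bb) = diag(12(3a^2 - 10a + 6), 36(-3b^2 + 2b + 9)).
At (3, 3): H = diag(36, -432).
The eigenvalues have opposite signs, so H is indefinite: a saddle point.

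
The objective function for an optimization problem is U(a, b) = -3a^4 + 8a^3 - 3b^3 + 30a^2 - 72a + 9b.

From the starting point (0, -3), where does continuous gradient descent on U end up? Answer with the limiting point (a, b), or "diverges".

U is separable, so gradient descent decouples: a follows -∂U/∂a, b follows -∂U/∂b.
∂U/∂a = -12(a - 3)(a - 1)(a + 2); at a=0 this is -72, so a increases.
∂U/∂b = -9(b - 1)(b + 1); at b=-3 this is -72, so b increases.
a converges to its nearest critical value 1 (a local min of the a-part); b converges to -1. The iterate converges to (1, -1).

(1, -1)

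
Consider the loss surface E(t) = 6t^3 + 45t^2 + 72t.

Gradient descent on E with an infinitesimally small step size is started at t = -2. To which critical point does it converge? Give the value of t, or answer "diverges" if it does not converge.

-1

E'(t) = 18(t + 1)(t + 4), so E'(-2) = -36.
Gradient descent moves in the -E' direction, i.e. t is increasing.
The nearest critical point in that direction is t = -1, where E'' = 54 > 0 (a local minimum). The iterate converges there.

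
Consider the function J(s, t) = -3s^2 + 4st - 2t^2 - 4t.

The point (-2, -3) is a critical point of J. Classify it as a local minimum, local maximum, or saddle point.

local maximum

The Hessian of J is constant: H = [[-6, 4], [4, -4]].
det(H) = (-6)·(-4) − 4² = 8.
det(H) > 0 and tr(H) = -10 < 0, so H is negative definite and the point is a local maximum.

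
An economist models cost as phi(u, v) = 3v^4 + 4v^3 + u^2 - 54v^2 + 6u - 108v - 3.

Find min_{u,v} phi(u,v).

-471

phi(u,v) separates as P(u) + Q(v) − 3, so its minimum is min P + min Q − 3.
P'(u) = 2u + 6 vanishes at u ∈ {-3}; Q'(v) = 12(v - 3)(v + 1)(v + 3) vanishes at v ∈ {-3, -1, 3}.
Local minima of P (where P''>0): P(-3)=-9. Local minima of Q: Q(-3)=-27, Q(3)=-459.
So the global minimum of phi is P(-3) + Q(3) − 3 = -9 − 459 − 3 = -471, attained at (-3, 3).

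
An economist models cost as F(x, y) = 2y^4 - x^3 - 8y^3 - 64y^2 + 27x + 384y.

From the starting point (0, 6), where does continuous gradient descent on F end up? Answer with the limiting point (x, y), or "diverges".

F is separable, so gradient descent decouples: x follows -∂F/∂x, y follows -∂F/∂y.
∂F/∂x = -3(x - 3)(x + 3); at x=0 this is 27, so x decreases.
∂F/∂y = 8(y - 4)(y - 3)(y + 4); at y=6 this is 480, so y decreases.
x converges to its nearest critical value -3 (a local min of the x-part); y converges to 4. The iterate converges to (-3, 4).

(-3, 4)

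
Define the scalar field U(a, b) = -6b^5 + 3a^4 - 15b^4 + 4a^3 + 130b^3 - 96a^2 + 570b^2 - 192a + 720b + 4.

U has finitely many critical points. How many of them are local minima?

4

U separates as a function of a plus a function of b, so ∇U=0 decouples.
∂U/∂a = 12(a - 4)(a + 1)(a + 4) = 0 at a ∈ {-4, -1, 4}; ∂U/∂b = -30(b - 4)(b + 1)(b + 2)(b + 3) = 0 at b ∈ {-3, -2, -1, 4}.
The Hessian is diagonal: diag(U_aa, U_bb). Second derivatives: U_aa(-4)=288, U_aa(-1)=-180, U_aa(4)=480; U_bb(-3)=420, U_bb(-2)=-180, U_bb(-1)=300, U_bb(4)=-6300.
Local minima occur where both diagonal entries positive: (-4, -3), (-4, -1), (4, -3), (4, -1). Count: 4.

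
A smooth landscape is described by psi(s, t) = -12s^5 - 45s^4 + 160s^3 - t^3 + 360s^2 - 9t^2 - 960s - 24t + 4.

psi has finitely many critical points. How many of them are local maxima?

psi separates as a function of s plus a function of t, so ∇psi=0 decouples.
∂psi/∂s = -60(s - 2)(s - 1)(s + 2)(s + 4) = 0 at s ∈ {-4, -2, 1, 2}; ∂psi/∂t = -3(t + 2)(t + 4) = 0 at t ∈ {-4, -2}.
The Hessian is diagonal: diag(psi_ss, psi_tt). Second derivatives: psi_ss(-4)=3600, psi_ss(-2)=-1440, psi_ss(1)=900, psi_ss(2)=-1440; psi_tt(-4)=6, psi_tt(-2)=-6.
Local maxima occur where both diagonal entries negative: (-2, -2), (2, -2). Count: 2.

2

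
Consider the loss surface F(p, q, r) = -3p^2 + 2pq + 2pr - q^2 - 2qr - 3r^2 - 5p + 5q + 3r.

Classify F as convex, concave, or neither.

F is quadratic, so its Hessian is the constant matrix H = [[-6, 2, 2], [2, -2, -2], [2, -2, -6]].
Leading principal minors: -6, 8, -32.
Signs alternate −, +, − ⇒ H ≺ 0 ⇒ concave.

concave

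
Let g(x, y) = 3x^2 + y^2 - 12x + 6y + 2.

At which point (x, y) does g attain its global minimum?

(2, -3)

g(x,y) separates as P(x) + Q(y) + 2, so its minimum is min P + min Q + 2.
P'(x) = 6x - 12 vanishes at x ∈ {2}; Q'(y) = 2y + 6 vanishes at y ∈ {-3}.
Local minima of P (where P''>0): P(2)=-12. Local minima of Q: Q(-3)=-9.
So the global minimum of g is P(2) + Q(-3) + 2 = -12 − 9 + 2 = -19, attained at (2, -3).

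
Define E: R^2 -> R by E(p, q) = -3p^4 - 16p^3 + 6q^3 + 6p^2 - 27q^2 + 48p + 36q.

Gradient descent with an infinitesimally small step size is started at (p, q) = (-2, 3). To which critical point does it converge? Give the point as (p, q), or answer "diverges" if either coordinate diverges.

(-1, 2)

E is separable, so gradient descent decouples: p follows -∂E/∂p, q follows -∂E/∂q.
∂E/∂p = -12(p - 1)(p + 1)(p + 4); at p=-2 this is -72, so p increases.
∂E/∂q = 18(q - 2)(q - 1); at q=3 this is 36, so q decreases.
p converges to its nearest critical value -1 (a local min of the p-part); q converges to 2. The iterate converges to (-1, 2).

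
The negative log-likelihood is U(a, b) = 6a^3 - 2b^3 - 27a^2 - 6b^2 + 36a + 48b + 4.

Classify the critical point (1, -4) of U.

The mixed partial ∂²U/∂a∂b is 0, so the Hessian at any point is diag(U_aa, U_bb) = diag(18(2a - 3), -12(b + 1)).
At (1, -4): H = diag(-18, 36).
The eigenvalues have opposite signs, so H is indefinite: a saddle point.

saddle point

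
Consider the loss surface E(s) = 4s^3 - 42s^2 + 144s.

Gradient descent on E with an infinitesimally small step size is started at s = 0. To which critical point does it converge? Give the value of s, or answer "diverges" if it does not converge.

diverges

E'(s) = 12(s - 4)(s - 3), so E'(0) = 144.
Gradient descent moves in the -E' direction, i.e. s is decreasing.
There is no critical point below s=0, and E' keeps the same sign, so the iterate runs off to −∞.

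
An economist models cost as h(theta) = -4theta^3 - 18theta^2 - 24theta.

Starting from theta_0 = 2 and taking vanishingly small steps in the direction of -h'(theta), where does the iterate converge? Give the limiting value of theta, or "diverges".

h'(theta) = -12(theta + 1)(theta + 2), so h'(2) = -144.
Gradient descent moves in the -h' direction, i.e. theta is increasing.
There is no critical point above theta=2, and h' keeps the same sign, so the iterate runs off to +∞.

diverges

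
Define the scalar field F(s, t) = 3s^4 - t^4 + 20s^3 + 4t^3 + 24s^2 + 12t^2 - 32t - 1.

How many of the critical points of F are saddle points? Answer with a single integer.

F separates as a function of s plus a function of t, so ∇F=0 decouples.
∂F/∂s = 12s(s + 1)(s + 4) = 0 at s ∈ {-4, -1, 0}; ∂F/∂t = -4(t - 4)(t - 1)(t + 2) = 0 at t ∈ {-2, 1, 4}.
The Hessian is diagonal: diag(F_ss, F_tt). Second derivatives: F_ss(-4)=144, F_ss(-1)=-36, F_ss(0)=48; F_tt(-2)=-72, F_tt(1)=36, F_tt(4)=-72.
Saddle points occur where the two diagonal entries have opposite signs: (-4, -2), (-4, 4), (-1, 1), (0, -2), (0, 4). Count: 5.

5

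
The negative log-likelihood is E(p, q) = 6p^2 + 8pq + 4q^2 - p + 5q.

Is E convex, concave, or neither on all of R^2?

E is quadratic, so its Hessian is the constant matrix H = [[12, 8], [8, 8]].
det(H) = 32, tr(H) = 20.
det(H) > 0 and tr(H) > 0, so H is positive definite everywhere: convex.

convex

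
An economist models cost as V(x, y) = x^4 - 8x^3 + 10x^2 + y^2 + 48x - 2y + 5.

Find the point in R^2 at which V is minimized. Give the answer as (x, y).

(-1, 1)

V(x,y) separates as P(x) + Q(y) + 5, so its minimum is min P + min Q + 5.
P'(x) = 4(x - 4)(x - 3)(x + 1) vanishes at x ∈ {-1, 3, 4}; Q'(y) = 2y - 2 vanishes at y ∈ {1}.
Local minima of P (where P''>0): P(-1)=-29, P(4)=96. Local minima of Q: Q(1)=-1.
So the global minimum of V is P(-1) + Q(1) + 5 = -29 − 1 + 5 = -25, attained at (-1, 1).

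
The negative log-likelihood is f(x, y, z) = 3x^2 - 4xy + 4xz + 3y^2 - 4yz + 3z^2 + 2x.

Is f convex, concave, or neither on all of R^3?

convex

f is quadratic, so its Hessian is the constant matrix H = [[6, -4, 4], [-4, 6, -4], [4, -4, 6]].
Leading principal minors: 6, 20, 56.
All positive ⇒ H ≻ 0 ⇒ convex.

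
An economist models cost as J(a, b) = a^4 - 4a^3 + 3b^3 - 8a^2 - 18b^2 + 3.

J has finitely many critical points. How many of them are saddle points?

3

J separates as a function of a plus a function of b, so ∇J=0 decouples.
∂J/∂a = 4a(a - 4)(a + 1) = 0 at a ∈ {-1, 0, 4}; ∂J/∂b = 9b(b - 4) = 0 at b ∈ {0, 4}.
The Hessian is diagonal: diag(J_aa, J_bb). Second derivatives: J_aa(-1)=20, J_aa(0)=-16, J_aa(4)=80; J_bb(0)=-36, J_bb(4)=36.
Saddle points occur where the two diagonal entries have opposite signs: (-1, 0), (0, 4), (4, 0). Count: 3.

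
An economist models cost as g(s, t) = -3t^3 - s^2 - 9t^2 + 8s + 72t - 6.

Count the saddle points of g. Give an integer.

1

g separates as a function of s plus a function of t, so ∇g=0 decouples.
∂g/∂s = -2(s - 4) = 0 at s ∈ {4}; ∂g/∂t = -9(t - 2)(t + 4) = 0 at t ∈ {-4, 2}.
The Hessian is diagonal: diag(g_ss, g_tt). Second derivatives: g_ss(4)=-2; g_tt(-4)=54, g_tt(2)=-54.
Saddle points occur where the two diagonal entries have opposite signs: (4, -4). Count: 1.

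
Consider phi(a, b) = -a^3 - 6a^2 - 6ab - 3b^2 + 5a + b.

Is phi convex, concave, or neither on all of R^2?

neither

The term -a^3 is cubic, so the Hessian is not constant.
∂²phi/∂a² = -6a - 12, which takes both signs as a varies (negative for sufficiently large a). A diagonal entry of the Hessian changing sign means the Hessian is neither positive- nor negative-semidefinite on all of R^2.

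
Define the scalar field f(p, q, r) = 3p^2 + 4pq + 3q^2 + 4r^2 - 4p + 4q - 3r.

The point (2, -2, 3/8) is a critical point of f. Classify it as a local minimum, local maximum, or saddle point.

The Hessian is constant: H = [[6, 4, 0], [4, 6, 0], [0, 0, 8]].
Leading principal minors: Δ₁ = 6, Δ₂ = 20, Δ₃ = 160.
All leading minors are positive, so H is positive definite: a local minimum.

local minimum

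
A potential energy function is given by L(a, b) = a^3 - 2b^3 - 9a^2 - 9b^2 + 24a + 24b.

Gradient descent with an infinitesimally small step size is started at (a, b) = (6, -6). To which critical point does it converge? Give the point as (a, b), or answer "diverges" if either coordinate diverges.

(4, -4)

L is separable, so gradient descent decouples: a follows -∂L/∂a, b follows -∂L/∂b.
∂L/∂a = 3(a - 4)(a - 2); at a=6 this is 24, so a decreases.
∂L/∂b = -6(b - 1)(b + 4); at b=-6 this is -84, so b increases.
a converges to its nearest critical value 4 (a local min of the a-part); b converges to -4. The iterate converges to (4, -4).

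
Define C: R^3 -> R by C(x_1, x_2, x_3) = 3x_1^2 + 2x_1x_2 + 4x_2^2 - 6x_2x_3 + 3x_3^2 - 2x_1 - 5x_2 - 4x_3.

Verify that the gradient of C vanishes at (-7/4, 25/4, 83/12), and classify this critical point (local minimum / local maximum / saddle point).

local minimum

∇C = (6x_1 + 2x_2 - 2, 2x_1 + 8x_2 - 6x_3 - 5, -6x_2 + 6x_3 - 4); substituting (-7/4, 25/4, 83/12) gives ∇C = (0, 0, 0), so (-7/4, 25/4, 83/12) is indeed a critical point.
The Hessian is constant: H = [[6, 2, 0], [2, 8, -6], [0, -6, 6]].
Leading principal minors: Δ₁ = 6, Δ₂ = 44, Δ₃ = 48.
All leading minors are positive, so H is positive definite: a local minimum.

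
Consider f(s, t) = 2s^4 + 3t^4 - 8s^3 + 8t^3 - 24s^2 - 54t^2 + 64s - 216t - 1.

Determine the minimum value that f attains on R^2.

f(s,t) separates as P(s) + Q(t) − 1, so its minimum is min P + min Q − 1.
P'(s) = 8(s - 4)(s - 1)(s + 2) vanishes at s ∈ {-2, 1, 4}; Q'(t) = 12(t - 3)(t + 2)(t + 3) vanishes at t ∈ {-3, -2, 3}.
Local minima of P (where P''>0): P(-2)=-128, P(4)=-128. Local minima of Q: Q(-3)=189, Q(3)=-675.
So the global minimum of f is P(-2) + Q(3) − 1 = -128 − 675 − 1 = -804, attained at (-2, 3).

-804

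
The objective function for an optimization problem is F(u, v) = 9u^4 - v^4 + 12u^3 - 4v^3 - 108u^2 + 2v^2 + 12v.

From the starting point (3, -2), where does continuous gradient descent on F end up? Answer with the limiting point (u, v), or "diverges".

F is separable, so gradient descent decouples: u follows -∂F/∂u, v follows -∂F/∂v.
∂F/∂u = 36u(u - 2)(u + 3); at u=3 this is 648, so u decreases.
∂F/∂v = -4(v - 1)(v + 1)(v + 3); at v=-2 this is -12, so v increases.
u converges to its nearest critical value 2 (a local min of the u-part); v converges to -1. The iterate converges to (2, -1).

(2, -1)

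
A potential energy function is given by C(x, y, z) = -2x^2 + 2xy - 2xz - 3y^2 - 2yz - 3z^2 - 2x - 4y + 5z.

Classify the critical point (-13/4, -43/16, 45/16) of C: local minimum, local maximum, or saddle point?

local maximum

The Hessian is constant: H = [[-4, 2, -2], [2, -6, -2], [-2, -2, -6]].
Leading principal minors: Δ₁ = -4, Δ₂ = 20, Δ₃ = -64.
The minors alternate sign starting negative (−, +, −), so H is negative definite: a local maximum.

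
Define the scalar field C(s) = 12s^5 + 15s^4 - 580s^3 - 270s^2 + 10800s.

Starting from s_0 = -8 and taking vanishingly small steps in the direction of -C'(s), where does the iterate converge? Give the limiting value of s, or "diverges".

C'(s) = 60(s - 4)(s - 3)(s + 3)(s + 5), so C'(-8) = 118800.
Gradient descent moves in the -C' direction, i.e. s is decreasing.
There is no critical point below s=-8, and C' keeps the same sign, so the iterate runs off to −∞.

diverges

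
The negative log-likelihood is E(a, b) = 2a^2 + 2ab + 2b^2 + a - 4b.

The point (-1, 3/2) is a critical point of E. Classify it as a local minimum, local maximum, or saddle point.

The Hessian of E is constant: H = [[4, 2], [2, 4]].
det(H) = 4·4 − 2² = 12.
det(H) > 0 and tr(H) = 8 > 0, so H is positive definite and the point is a local minimum.

local minimum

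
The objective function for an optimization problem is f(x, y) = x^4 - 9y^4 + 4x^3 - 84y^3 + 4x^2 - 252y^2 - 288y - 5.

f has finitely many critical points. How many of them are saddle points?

f separates as a function of x plus a function of y, so ∇f=0 decouples.
∂f/∂x = 4x(x + 1)(x + 2) = 0 at x ∈ {-2, -1, 0}; ∂f/∂y = -36(y + 1)(y + 2)(y + 4) = 0 at y ∈ {-4, -2, -1}.
The Hessian is diagonal: diag(f_xx, f_yy). Second derivatives: f_xx(-2)=8, f_xx(-1)=-4, f_xx(0)=8; f_yy(-4)=-216, f_yy(-2)=72, f_yy(-1)=-108.
Saddle points occur where the two diagonal entries have opposite signs: (-2, -4), (-2, -1), (-1, -2), (0, -4), (0, -1). Count: 5.

5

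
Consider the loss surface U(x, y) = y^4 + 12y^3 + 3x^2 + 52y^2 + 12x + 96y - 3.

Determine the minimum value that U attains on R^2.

U(x,y) separates as P(x) + Q(y) − 3, so its minimum is min P + min Q − 3.
P'(x) = 6x + 12 vanishes at x ∈ {-2}; Q'(y) = 4(y + 2)(y + 3)(y + 4) vanishes at y ∈ {-4, -3, -2}.
Local minima of P (where P''>0): P(-2)=-12. Local minima of Q: Q(-4)=-64, Q(-2)=-64.
So the global minimum of U is P(-2) + Q(-4) − 3 = -12 − 64 − 3 = -79, attained at (-2, -4).

-79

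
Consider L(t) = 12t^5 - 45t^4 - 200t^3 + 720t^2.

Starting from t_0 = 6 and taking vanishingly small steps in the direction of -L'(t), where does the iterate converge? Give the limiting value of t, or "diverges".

4

L'(t) = 60t(t - 4)(t - 2)(t + 3), so L'(6) = 25920.
Gradient descent moves in the -L' direction, i.e. t is decreasing.
The nearest critical point in that direction is t = 4, where L'' = 3360 > 0 (a local minimum). The iterate converges there.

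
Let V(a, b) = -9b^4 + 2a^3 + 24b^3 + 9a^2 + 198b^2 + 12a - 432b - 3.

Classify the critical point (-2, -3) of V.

local maximum

The mixed partial ∂²V/∂a∂b is 0, so the Hessian at any point is diag(V_aa, V_bb) = diag(6(2a + 3), 36(-3b^2 + 4b + 11)).
At (-2, -3): H = diag(-6, -1008).
Both eigenvalues are negative, so H is negative definite: a local maximum.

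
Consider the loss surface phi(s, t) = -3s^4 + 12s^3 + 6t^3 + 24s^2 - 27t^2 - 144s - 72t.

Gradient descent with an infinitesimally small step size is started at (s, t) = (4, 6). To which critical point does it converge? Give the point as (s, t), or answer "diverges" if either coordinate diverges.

phi is separable, so gradient descent decouples: s follows -∂phi/∂s, t follows -∂phi/∂t.
∂phi/∂s = -12(s - 3)(s - 2)(s + 2); at s=4 this is -144, so s increases.
∂phi/∂t = 18(t - 4)(t + 1); at t=6 this is 252, so t decreases.
The s-coordinate has no critical point in that direction and runs off to infinity.

diverges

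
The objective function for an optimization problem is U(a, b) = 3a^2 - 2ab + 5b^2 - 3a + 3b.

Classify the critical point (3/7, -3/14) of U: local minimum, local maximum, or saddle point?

The Hessian of U is constant: H = [[6, -2], [-2, 10]].
det(H) = 6·10 − (-2)² = 56.
det(H) > 0 and tr(H) = 16 > 0, so H is positive definite and the point is a local minimum.

local minimum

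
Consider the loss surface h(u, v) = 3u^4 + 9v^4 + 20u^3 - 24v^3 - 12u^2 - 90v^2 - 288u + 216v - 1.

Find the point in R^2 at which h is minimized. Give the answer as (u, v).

h(u,v) separates as P(u) + Q(v) − 1, so its minimum is min P + min Q − 1.
P'(u) = 12(u - 2)(u + 3)(u + 4) vanishes at u ∈ {-4, -3, 2}; Q'(v) = 36(v - 3)(v - 1)(v + 2) vanishes at v ∈ {-2, 1, 3}.
Local minima of P (where P''>0): P(-4)=448, P(2)=-416. Local minima of Q: Q(-2)=-456, Q(3)=-81.
So the global minimum of h is P(2) + Q(-2) − 1 = -416 − 456 − 1 = -873, attained at (2, -2).

(2, -2)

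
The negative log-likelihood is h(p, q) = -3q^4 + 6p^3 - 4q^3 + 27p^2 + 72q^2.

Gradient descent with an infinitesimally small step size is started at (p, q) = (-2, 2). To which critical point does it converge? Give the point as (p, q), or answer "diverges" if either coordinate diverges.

h is separable, so gradient descent decouples: p follows -∂h/∂p, q follows -∂h/∂q.
∂h/∂p = 18p(p + 3); at p=-2 this is -36, so p increases.
∂h/∂q = -12q(q - 3)(q + 4); at q=2 this is 144, so q decreases.
p converges to its nearest critical value 0 (a local min of the p-part); q converges to 0. The iterate converges to (0, 0).

(0, 0)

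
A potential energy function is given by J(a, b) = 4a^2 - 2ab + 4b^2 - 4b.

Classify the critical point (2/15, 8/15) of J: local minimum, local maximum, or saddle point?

local minimum

The Hessian of J is constant: H = [[8, -2], [-2, 8]].
det(H) = 8·8 − (-2)² = 60.
det(H) > 0 and tr(H) = 16 > 0, so H is positive definite and the point is a local minimum.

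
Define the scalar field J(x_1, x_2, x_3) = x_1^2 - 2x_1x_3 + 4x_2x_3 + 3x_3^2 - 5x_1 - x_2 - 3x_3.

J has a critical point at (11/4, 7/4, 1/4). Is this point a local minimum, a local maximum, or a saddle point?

The Hessian is constant: H = [[2, 0, -2], [0, 0, 4], [-2, 4, 6]].
Leading principal minors: Δ₁ = 2, Δ₂ = 0, Δ₃ = -32.
The minors fit neither the all-positive nor the alternating-sign pattern, so H is indefinite: a saddle point.

saddle point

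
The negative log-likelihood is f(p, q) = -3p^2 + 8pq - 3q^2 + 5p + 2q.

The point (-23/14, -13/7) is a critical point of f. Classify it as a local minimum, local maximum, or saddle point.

The Hessian of f is constant: H = [[-6, 8], [8, -6]].
det(H) = (-6)·(-6) − 8² = -28.
Since det(H) < 0, H is indefinite and the critical point is a saddle point.

saddle point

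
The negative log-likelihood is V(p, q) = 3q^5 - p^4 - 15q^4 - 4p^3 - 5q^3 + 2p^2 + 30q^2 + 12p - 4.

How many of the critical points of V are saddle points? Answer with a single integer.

6

V separates as a function of p plus a function of q, so ∇V=0 decouples.
∂V/∂p = -4(p - 1)(p + 1)(p + 3) = 0 at p ∈ {-3, -1, 1}; ∂V/∂q = 15q(q - 4)(q - 1)(q + 1) = 0 at q ∈ {-1, 0, 1, 4}.
The Hessian is diagonal: diag(V_pp, V_qq). Second derivatives: V_pp(-3)=-32, V_pp(-1)=16, V_pp(1)=-32; V_qq(-1)=-150, V_qq(0)=60, V_qq(1)=-90, V_qq(4)=900.
Saddle points occur where the two diagonal entries have opposite signs: (-3, 0), (-3, 4), (-1, -1), (-1, 1), (1, 0), (1, 4). Count: 6.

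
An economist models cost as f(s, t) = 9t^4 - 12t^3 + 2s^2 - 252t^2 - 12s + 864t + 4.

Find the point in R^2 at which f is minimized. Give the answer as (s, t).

f(s,t) separates as P(s) + Q(t) + 4, so its minimum is min P + min Q + 4.
P'(s) = 4s - 12 vanishes at s ∈ {3}; Q'(t) = 36(t - 3)(t - 2)(t + 4) vanishes at t ∈ {-4, 2, 3}.
Local minima of P (where P''>0): P(3)=-18. Local minima of Q: Q(-4)=-4416, Q(3)=729.
So the global minimum of f is P(3) + Q(-4) + 4 = -18 − 4416 + 4 = -4430, attained at (3, -4).

(3, -4)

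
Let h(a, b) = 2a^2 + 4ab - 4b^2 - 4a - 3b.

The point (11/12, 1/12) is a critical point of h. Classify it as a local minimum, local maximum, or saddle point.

saddle point

The Hessian of h is constant: H = [[4, 4], [4, -8]].
det(H) = 4·(-8) − 4² = -48.
Since det(H) < 0, H is indefinite and the critical point is a saddle point.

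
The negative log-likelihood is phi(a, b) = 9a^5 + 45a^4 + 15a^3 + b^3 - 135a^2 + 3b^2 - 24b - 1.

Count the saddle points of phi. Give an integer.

4

phi separates as a function of a plus a function of b, so ∇phi=0 decouples.
∂phi/∂a = 45a(a - 1)(a + 2)(a + 3) = 0 at a ∈ {-3, -2, 0, 1}; ∂phi/∂b = 3(b - 2)(b + 4) = 0 at b ∈ {-4, 2}.
The Hessian is diagonal: diag(phi_aa, phi_bb). Second derivatives: phi_aa(-3)=-540, phi_aa(-2)=270, phi_aa(0)=-270, phi_aa(1)=540; phi_bb(-4)=-18, phi_bb(2)=18.
Saddle points occur where the two diagonal entries have opposite signs: (-3, 2), (-2, -4), (0, 2), (1, -4). Count: 4.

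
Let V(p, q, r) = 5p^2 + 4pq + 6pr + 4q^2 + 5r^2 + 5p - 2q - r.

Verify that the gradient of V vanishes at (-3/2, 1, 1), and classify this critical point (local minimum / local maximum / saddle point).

local minimum

∇V = (10p + 4q + 6r + 5, 4p + 8q - 2, 6p + 10r - 1); substituting (-3/2, 1, 1) gives ∇V = (0, 0, 0), so (-3/2, 1, 1) is indeed a critical point.
The Hessian is constant: H = [[10, 4, 6], [4, 8, 0], [6, 0, 10]].
Leading principal minors: Δ₁ = 10, Δ₂ = 64, Δ₃ = 352.
All leading minors are positive, so H is positive definite: a local minimum.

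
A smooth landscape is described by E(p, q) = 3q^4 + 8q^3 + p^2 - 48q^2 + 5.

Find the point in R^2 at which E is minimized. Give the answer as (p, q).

(0, -4)

E(p,q) separates as A(p) + B(q) + 5, so its minimum is min A + min B + 5.
A'(p) = 2p vanishes at p ∈ {0}; B'(q) = 12q(q - 2)(q + 4) vanishes at q ∈ {-4, 0, 2}.
Local minima of A (where A''>0): A(0)=0. Local minima of B: B(-4)=-512, B(2)=-80.
So the global minimum of E is A(0) + B(-4) + 5 = 0 − 512 + 5 = -507, attained at (0, -4).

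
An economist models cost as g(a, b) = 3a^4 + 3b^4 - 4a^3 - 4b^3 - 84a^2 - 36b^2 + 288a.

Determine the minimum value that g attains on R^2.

-1661

g(a,b) separates as P(a) + Q(b), so its minimum is min P + min Q.
P'(a) = 12(a - 3)(a - 2)(a + 4) vanishes at a ∈ {-4, 2, 3}; Q'(b) = 12b(b - 3)(b + 2) vanishes at b ∈ {-2, 0, 3}.
Local minima of P (where P''>0): P(-4)=-1472, P(3)=243. Local minima of Q: Q(-2)=-64, Q(3)=-189.
So the global minimum of g is P(-4) + Q(3) = -1472 − 189 = -1661, attained at (-4, 3).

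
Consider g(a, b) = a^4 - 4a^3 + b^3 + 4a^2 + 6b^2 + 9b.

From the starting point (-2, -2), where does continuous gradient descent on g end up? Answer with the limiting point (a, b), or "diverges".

g is separable, so gradient descent decouples: a follows -∂g/∂a, b follows -∂g/∂b.
∂g/∂a = 4a(a - 2)(a - 1); at a=-2 this is -96, so a increases.
∂g/∂b = 3(b + 1)(b + 3); at b=-2 this is -3, so b increases.
a converges to its nearest critical value 0 (a local min of the a-part); b converges to -1. The iterate converges to (0, -1).

(0, -1)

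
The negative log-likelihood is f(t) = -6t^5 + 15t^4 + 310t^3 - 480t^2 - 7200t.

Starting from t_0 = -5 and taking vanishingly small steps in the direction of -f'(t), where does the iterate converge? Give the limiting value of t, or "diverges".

f'(t) = -30(t - 5)(t - 4)(t + 3)(t + 4), so f'(-5) = -5400.
Gradient descent moves in the -f' direction, i.e. t is increasing.
The nearest critical point in that direction is t = -4, where f'' = 2160 > 0 (a local minimum). The iterate converges there.

-4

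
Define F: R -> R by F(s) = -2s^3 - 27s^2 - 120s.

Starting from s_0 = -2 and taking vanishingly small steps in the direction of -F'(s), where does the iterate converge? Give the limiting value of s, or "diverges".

diverges

F'(s) = -6(s + 4)(s + 5), so F'(-2) = -36.
Gradient descent moves in the -F' direction, i.e. s is increasing.
There is no critical point above s=-2, and F' keeps the same sign, so the iterate runs off to +∞.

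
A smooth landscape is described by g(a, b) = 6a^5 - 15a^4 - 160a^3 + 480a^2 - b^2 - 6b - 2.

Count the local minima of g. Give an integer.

0

g separates as a function of a plus a function of b, so ∇g=0 decouples.
∂g/∂a = 30a(a - 4)(a - 2)(a + 4) = 0 at a ∈ {-4, 0, 2, 4}; ∂g/∂b = -2(b + 3) = 0 at b ∈ {-3}.
The Hessian is diagonal: diag(g_aa, g_bb). Second derivatives: g_aa(-4)=-5760, g_aa(0)=960, g_aa(2)=-720, g_aa(4)=1920; g_bb(-3)=-2.
Local minima occur where both diagonal entries positive: none. Count: 0.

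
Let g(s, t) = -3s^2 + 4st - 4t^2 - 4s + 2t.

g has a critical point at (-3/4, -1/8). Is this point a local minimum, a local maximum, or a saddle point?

local maximum

The Hessian of g is constant: H = [[-6, 4], [4, -8]].
det(H) = (-6)·(-8) − 4² = 32.
det(H) > 0 and tr(H) = -14 < 0, so H is negative definite and the point is a local maximum.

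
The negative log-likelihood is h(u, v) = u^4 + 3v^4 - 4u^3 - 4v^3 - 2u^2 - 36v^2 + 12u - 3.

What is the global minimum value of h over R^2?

-201

h(u,v) separates as P(u) + Q(v) − 3, so its minimum is min P + min Q − 3.
P'(u) = 4(u - 3)(u - 1)(u + 1) vanishes at u ∈ {-1, 1, 3}; Q'(v) = 12v(v - 3)(v + 2) vanishes at v ∈ {-2, 0, 3}.
Local minima of P (where P''>0): P(-1)=-9, P(3)=-9. Local minima of Q: Q(-2)=-64, Q(3)=-189.
So the global minimum of h is P(-1) + Q(3) − 3 = -9 − 189 − 3 = -201, attained at (-1, 3).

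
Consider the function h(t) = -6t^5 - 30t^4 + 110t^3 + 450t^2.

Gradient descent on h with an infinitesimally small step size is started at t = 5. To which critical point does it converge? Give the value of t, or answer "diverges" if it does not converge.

h'(t) = -30t(t - 3)(t + 2)(t + 5), so h'(5) = -21000.
Gradient descent moves in the -h' direction, i.e. t is increasing.
There is no critical point above t=5, and h' keeps the same sign, so the iterate runs off to +∞.

diverges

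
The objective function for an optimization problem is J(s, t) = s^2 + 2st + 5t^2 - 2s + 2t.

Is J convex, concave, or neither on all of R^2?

J is quadratic, so its Hessian is the constant matrix H = [[2, 2], [2, 10]].
det(H) = 16, tr(H) = 12.
det(H) > 0 and tr(H) > 0, so H is positive definite everywhere: convex.

convex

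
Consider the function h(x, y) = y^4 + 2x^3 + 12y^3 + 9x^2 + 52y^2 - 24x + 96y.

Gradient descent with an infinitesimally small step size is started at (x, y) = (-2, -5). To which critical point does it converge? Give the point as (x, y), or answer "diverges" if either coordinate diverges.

h is separable, so gradient descent decouples: x follows -∂h/∂x, y follows -∂h/∂y.
∂h/∂x = 6(x - 1)(x + 4); at x=-2 this is -36, so x increases.
∂h/∂y = 4(y + 2)(y + 3)(y + 4); at y=-5 this is -24, so y increases.
x converges to its nearest critical value 1 (a local min of the x-part); y converges to -4. The iterate converges to (1, -4).

(1, -4)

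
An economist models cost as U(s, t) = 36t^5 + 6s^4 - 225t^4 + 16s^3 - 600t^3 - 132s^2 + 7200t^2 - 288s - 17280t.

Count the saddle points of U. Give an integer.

6

U separates as a function of s plus a function of t, so ∇U=0 decouples.
∂U/∂s = 24(s - 3)(s + 1)(s + 4) = 0 at s ∈ {-4, -1, 3}; ∂U/∂t = 180(t - 4)(t - 3)(t - 2)(t + 4) = 0 at t ∈ {-4, 2, 3, 4}.
The Hessian is diagonal: diag(U_ss, U_tt). Second derivatives: U_ss(-4)=504, U_ss(-1)=-288, U_ss(3)=672; U_tt(-4)=-60480, U_tt(2)=2160, U_tt(3)=-1260, U_tt(4)=2880.
Saddle points occur where the two diagonal entries have opposite signs: (-4, -4), (-4, 3), (-1, 2), (-1, 4), (3, -4), (3, 3). Count: 6.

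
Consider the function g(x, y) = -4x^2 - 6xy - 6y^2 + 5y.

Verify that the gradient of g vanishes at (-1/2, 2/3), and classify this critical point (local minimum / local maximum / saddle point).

local maximum

∇g = (-8x - 6y, -6x - 12y + 5); substituting (-1/2, 2/3) gives ∇g = (0, 0), so (-1/2, 2/3) is indeed a critical point.
The Hessian of g is constant: H = [[-8, -6], [-6, -12]].
det(H) = (-8)·(-12) − (-6)² = 60.
det(H) > 0 and tr(H) = -20 < 0, so H is negative definite and the point is a local maximum.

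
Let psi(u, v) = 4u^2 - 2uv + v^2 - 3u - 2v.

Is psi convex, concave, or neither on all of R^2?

psi is quadratic, so its Hessian is the constant matrix H = [[8, -2], [-2, 2]].
det(H) = 12, tr(H) = 10.
det(H) > 0 and tr(H) > 0, so H is positive definite everywhere: convex.

convex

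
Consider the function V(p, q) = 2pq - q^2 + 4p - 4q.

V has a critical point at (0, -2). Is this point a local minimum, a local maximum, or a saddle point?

The Hessian of V is constant: H = [[0, 2], [2, -2]].
det(H) = 0·(-2) − 2² = -4.
Since det(H) < 0, H is indefinite and the critical point is a saddle point.

saddle point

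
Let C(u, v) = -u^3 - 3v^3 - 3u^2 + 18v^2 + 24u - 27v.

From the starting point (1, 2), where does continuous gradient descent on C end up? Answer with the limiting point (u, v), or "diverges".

(-4, 1)

C is separable, so gradient descent decouples: u follows -∂C/∂u, v follows -∂C/∂v.
∂C/∂u = -3(u - 2)(u + 4); at u=1 this is 15, so u decreases.
∂C/∂v = -9(v - 3)(v - 1); at v=2 this is 9, so v decreases.
u converges to its nearest critical value -4 (a local min of the u-part); v converges to 1. The iterate converges to (-4, 1).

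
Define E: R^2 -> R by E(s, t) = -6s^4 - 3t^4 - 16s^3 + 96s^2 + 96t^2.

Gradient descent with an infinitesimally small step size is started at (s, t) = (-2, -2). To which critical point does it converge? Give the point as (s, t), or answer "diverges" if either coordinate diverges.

(0, 0)

E is separable, so gradient descent decouples: s follows -∂E/∂s, t follows -∂E/∂t.
∂E/∂s = -24s(s - 2)(s + 4); at s=-2 this is -384, so s increases.
∂E/∂t = -12t(t - 4)(t + 4); at t=-2 this is -288, so t increases.
s converges to its nearest critical value 0 (a local min of the s-part); t converges to 0. The iterate converges to (0, 0).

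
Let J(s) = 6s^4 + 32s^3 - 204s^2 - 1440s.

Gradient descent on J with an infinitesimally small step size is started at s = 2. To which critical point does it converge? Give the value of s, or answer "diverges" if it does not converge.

4

J'(s) = 24(s - 4)(s + 3)(s + 5), so J'(2) = -1680.
Gradient descent moves in the -J' direction, i.e. s is increasing.
The nearest critical point in that direction is s = 4, where J'' = 1512 > 0 (a local minimum). The iterate converges there.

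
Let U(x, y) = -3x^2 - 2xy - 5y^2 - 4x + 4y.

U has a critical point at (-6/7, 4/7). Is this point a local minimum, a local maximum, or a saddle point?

The Hessian of U is constant: H = [[-6, -2], [-2, -10]].
det(H) = (-6)·(-10) − (-2)² = 56.
det(H) > 0 and tr(H) = -16 < 0, so H is negative definite and the point is a local maximum.

local maximum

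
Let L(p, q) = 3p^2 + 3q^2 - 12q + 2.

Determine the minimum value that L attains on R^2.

-10

L(p,q) separates as A(p) + B(q) + 2, so its minimum is min A + min B + 2.
A'(p) = 6p vanishes at p ∈ {0}; B'(q) = 6q - 12 vanishes at q ∈ {2}.
Local minima of A (where A''>0): A(0)=0. Local minima of B: B(2)=-12.
So the global minimum of L is A(0) + B(2) + 2 = 0 − 12 + 2 = -10, attained at (0, 2).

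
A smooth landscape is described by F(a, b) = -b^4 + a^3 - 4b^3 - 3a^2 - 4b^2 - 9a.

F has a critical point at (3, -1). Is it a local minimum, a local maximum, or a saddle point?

The mixed partial ∂²F/∂a∂b is 0, so the Hessian at any point is diag(F_aa, F_bb) = diag(6(a - 1), -4(3b^2 + 6b + 2)).
At (3, -1): H = diag(12, 4).
Both eigenvalues are positive, so H is positive definite: a local minimum.

local minimum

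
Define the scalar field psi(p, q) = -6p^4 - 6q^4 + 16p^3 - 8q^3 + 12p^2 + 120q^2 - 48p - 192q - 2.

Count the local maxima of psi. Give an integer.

psi separates as a function of p plus a function of q, so ∇psi=0 decouples.
∂psi/∂p = -24(p - 2)(p - 1)(p + 1) = 0 at p ∈ {-1, 1, 2}; ∂psi/∂q = -24(q - 2)(q - 1)(q + 4) = 0 at q ∈ {-4, 1, 2}.
The Hessian is diagonal: diag(psi_pp, psi_qq). Second derivatives: psi_pp(-1)=-144, psi_pp(1)=48, psi_pp(2)=-72; psi_qq(-4)=-720, psi_qq(1)=120, psi_qq(2)=-144.
Local maxima occur where both diagonal entries negative: (-1, -4), (-1, 2), (2, -4), (2, 2). Count: 4.

4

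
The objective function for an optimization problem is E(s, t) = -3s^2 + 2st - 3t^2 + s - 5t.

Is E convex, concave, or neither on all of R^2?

E is quadratic, so its Hessian is the constant matrix H = [[-6, 2], [2, -6]].
det(H) = 32, tr(H) = -12.
det(H) > 0 and tr(H) < 0, so H is negative definite everywhere: concave.

concave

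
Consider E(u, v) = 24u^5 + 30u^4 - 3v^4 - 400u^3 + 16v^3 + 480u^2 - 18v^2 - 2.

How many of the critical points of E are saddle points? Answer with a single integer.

E separates as a function of u plus a function of v, so ∇E=0 decouples.
∂E/∂u = 120u(u - 2)(u - 1)(u + 4) = 0 at u ∈ {-4, 0, 1, 2}; ∂E/∂v = -12v(v - 3)(v - 1) = 0 at v ∈ {0, 1, 3}.
The Hessian is diagonal: diag(E_uu, E_vv). Second derivatives: E_uu(-4)=-14400, E_uu(0)=960, E_uu(1)=-600, E_uu(2)=1440; E_vv(0)=-36, E_vv(1)=24, E_vv(3)=-72.
Saddle points occur where the two diagonal entries have opposite signs: (-4, 1), (0, 0), (0, 3), (1, 1), (2, 0), (2, 3). Count: 6.

6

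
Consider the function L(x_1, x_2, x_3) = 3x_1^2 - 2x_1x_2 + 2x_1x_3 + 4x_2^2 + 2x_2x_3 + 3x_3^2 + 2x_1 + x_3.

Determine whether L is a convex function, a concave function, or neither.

convex

L is quadratic, so its Hessian is the constant matrix H = [[6, -2, 2], [-2, 8, 2], [2, 2, 6]].
Leading principal minors: 6, 44, 192.
All positive ⇒ H ≻ 0 ⇒ convex.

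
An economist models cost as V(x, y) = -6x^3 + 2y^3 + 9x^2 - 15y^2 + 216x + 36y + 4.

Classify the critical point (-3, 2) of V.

The mixed partial ∂²V/∂x∂y is 0, so the Hessian at any point is diag(V_xx, V_yy) = diag(18(-2x + 1), 6(2y - 5)).
At (-3, 2): H = diag(126, -6).
The eigenvalues have opposite signs, so H is indefinite: a saddle point.

saddle point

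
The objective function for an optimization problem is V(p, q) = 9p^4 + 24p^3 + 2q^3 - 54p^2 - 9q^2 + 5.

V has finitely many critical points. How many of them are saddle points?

V separates as a function of p plus a function of q, so ∇V=0 decouples.
∂V/∂p = 36p(p - 1)(p + 3) = 0 at p ∈ {-3, 0, 1}; ∂V/∂q = 6q(q - 3) = 0 at q ∈ {0, 3}.
The Hessian is diagonal: diag(V_pp, V_qq). Second derivatives: V_pp(-3)=432, V_pp(0)=-108, V_pp(1)=144; V_qq(0)=-18, V_qq(3)=18.
Saddle points occur where the two diagonal entries have opposite signs: (-3, 0), (0, 3), (1, 0). Count: 3.

3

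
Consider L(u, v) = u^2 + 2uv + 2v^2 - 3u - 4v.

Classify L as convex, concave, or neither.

convex

L is quadratic, so its Hessian is the constant matrix H = [[2, 2], [2, 4]].
det(H) = 4, tr(H) = 6.
det(H) > 0 and tr(H) > 0, so H is positive definite everywhere: convex.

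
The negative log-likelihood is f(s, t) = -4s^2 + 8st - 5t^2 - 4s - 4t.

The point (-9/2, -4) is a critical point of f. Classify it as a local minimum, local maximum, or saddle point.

local maximum

The Hessian of f is constant: H = [[-8, 8], [8, -10]].
det(H) = (-8)·(-10) − 8² = 16.
det(H) > 0 and tr(H) = -18 < 0, so H is negative definite and the point is a local maximum.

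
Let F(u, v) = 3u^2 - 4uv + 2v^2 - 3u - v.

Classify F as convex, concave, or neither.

convex

F is quadratic, so its Hessian is the constant matrix H = [[6, -4], [-4, 4]].
det(H) = 8, tr(H) = 10.
det(H) > 0 and tr(H) > 0, so H is positive definite everywhere: convex.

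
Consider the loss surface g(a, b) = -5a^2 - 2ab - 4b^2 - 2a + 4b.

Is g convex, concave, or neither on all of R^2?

g is quadratic, so its Hessian is the constant matrix H = [[-10, -2], [-2, -8]].
det(H) = 76, tr(H) = -18.
det(H) > 0 and tr(H) < 0, so H is negative definite everywhere: concave.

concave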